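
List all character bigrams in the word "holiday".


Word: "holiday" (length 7)
Number of bigrams = 7 - 2 + 1 = 6
  Position 0: "ho"
  Position 1: "ol"
  Position 2: "li"
  Position 3: "id"
  Position 4: "da"
  Position 5: "ay"
Bigrams = "ho", "ol", "li", "id", "da", "ay"


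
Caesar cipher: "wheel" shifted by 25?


Word: "wheel"
Shift: 25
Each letter → (letter + shift) mod 26:
  'w' (22) + 25 = 21 → 'v'
  'h' (7) + 25 = 6 → 'g'
  'e' (4) + 25 = 3 → 'd'
  'e' (4) + 25 = 3 → 'd'
  'l' (11) + 25 = 10 → 'k'
Result = "vgddk"


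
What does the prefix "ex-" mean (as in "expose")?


Prefix: ex-
As in: expose -> ex- + pose
Meaning = out / former


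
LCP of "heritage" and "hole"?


Word 1: "heritage"
Word 2: "hole"
Comparing from start:
  Pos 0: 'h' == 'h'
  Pos 1: 'e' != 'o' (stop)
LCP = "h" (length 1)


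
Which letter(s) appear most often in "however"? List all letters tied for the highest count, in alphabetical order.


Word: "however"
Letter counts:
  'e': 2
  'h': 1
  'o': 1
  'r': 1
  'v': 1
  'w': 1
Maximum count = 2
Most frequent = 'e' (2 times each)


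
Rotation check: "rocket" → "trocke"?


Word: "rocket", Candidate: "trocke"
Method: check if candidate is substring of word+word
"rocketrocket" contains "trocke"? Yes
Is rotation = Yes


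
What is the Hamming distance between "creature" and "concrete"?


Comparing character by character (same length = 8):
  Pos 0: 'c' vs 'c' =
  Pos 1: 'r' vs 'o' !=
  Pos 2: 'e' vs 'n' !=
  Pos 3: 'a' vs 'c' !=
  Pos 4: 't' vs 'r' !=
  Pos 5: 'u' vs 'e' !=
  Pos 6: 'r' vs 't' !=
  Pos 7: 'e' vs 'e' =
Hamming distance = 6


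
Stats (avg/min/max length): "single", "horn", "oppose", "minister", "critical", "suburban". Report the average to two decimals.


Lengths: "single"=6, "horn"=4, "oppose"=6, "minister"=8, "critical"=8, "suburban"=8
Sum = 40, Count = 6
Average = 40/6 = 6.67
= avg=6.67, min=4, max=8


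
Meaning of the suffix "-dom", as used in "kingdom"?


Suffix: -dom
Example: kingdom (king + -dom)
Meaning = state / realm


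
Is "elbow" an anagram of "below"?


Word 1: "below" → sorted: below
Word 2: "elbow" → sorted: below
Same letters? below == below
Anagram = Yes


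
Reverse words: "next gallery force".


Original: "next gallery force"
Words (1..n): next | gallery | force
Reversed (n..1): force | gallery | next
Result = "force gallery next"


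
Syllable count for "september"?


Word: "september"
Syllable breakdown: sep / tem / ber
Counting: 3 parts
= 3 syllables


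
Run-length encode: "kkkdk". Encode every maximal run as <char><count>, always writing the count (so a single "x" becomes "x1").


String: "kkkdk"
Scanning for consecutive runs:
  'k' x 3
  'd' x 1
  'k' x 1
RLE = "k3d1k1"


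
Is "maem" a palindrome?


Word: "maem"
Reversed: "meam"
Forward == Backward? maem != meam
Palindrome = No


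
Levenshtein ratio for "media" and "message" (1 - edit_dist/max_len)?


Word 1: "media" (length 5)
Word 2: "message" (length 7)
One optimal edit sequence:
  1. keep 'm'
  2. keep 'e'
  3. substitute 'd' -> 's'  (+1)
  4. substitute 'i' -> 's'  (+1)
  5. keep 'a'
  6. insert 'g'  (+1)
  7. insert 'e'  (+1)
Edit distance = 4
Max length = max(5, 7) = 7
Similarity = 1 - 4/7
= 0.4286


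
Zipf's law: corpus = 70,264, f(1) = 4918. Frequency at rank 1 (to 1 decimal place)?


Zipf's law: f(r) = f(1) / r
f(1) = 4918
f(1) = 4918 / 1
= 4918.0 occurrences


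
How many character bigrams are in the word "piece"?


Word: "piece" (length 5)
Number of 2-grams = length - 2 + 1 = 5 - 2 + 1
= 4


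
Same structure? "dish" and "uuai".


Pattern of "dish": [0, 1, 2, 3]
Pattern of "uuai": [0, 0, 1, 2]
Patterns do not match
Same pattern = No


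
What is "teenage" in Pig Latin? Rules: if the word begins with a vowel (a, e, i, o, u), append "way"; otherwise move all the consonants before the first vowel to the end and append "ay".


Word: "teenage"
Starts with consonant(s) → move to end, add 'ay'
Consonant cluster: "t"
Pig Latin = "eenagetay"


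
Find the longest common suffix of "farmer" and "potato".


Word 1: "farmer"
Word 2: "potato"
Comparing from end:
  Pos -1: 'r' != 'o' (stop)
LCS = "" (length 0)


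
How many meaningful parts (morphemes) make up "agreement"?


Word: "agreement"
Morphemes: agree + -ment
Each morpheme carries meaning
= 2 morphemes


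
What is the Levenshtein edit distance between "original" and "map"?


Word 1: "original" (length 8)
Word 2: "map" (length 3)
One optimal edit sequence (insert/delete/substitute each cost 1):
  1. delete 'o'  (+1)
  2. delete 'r'  (+1)
  3. delete 'i'  (+1)
  4. delete 'g'  (+1)
  5. delete 'i'  (+1)
  6. substitute 'n' -> 'm'  (+1)
  7. keep 'a'
  8. substitute 'l' -> 'p'  (+1)
Total edit operations: 7
Edit distance = 7


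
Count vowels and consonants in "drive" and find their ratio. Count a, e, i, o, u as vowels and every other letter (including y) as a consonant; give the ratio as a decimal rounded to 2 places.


Word: "drive"
Vowels (a,e,i,o,u): 2
Consonants: 3
Ratio = 2/3
= 0.67


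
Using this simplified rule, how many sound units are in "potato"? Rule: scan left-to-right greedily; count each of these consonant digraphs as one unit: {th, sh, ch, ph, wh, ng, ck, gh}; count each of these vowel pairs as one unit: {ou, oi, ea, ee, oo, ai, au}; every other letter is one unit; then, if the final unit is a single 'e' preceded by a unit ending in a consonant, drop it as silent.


Word: "potato" (6 letters)
Left-to-right scan:
  [1] 'p' (letter)
  [2] 'o' (letter)
  [3] 't' (letter)
  [4] 'a' (letter)
  [5] 't' (letter)
  [6] 'o' (letter)
Units from scan: 6
Sound units = 6 units


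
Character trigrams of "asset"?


Word: "asset" (length 5)
Number of trigrams = 5 - 3 + 1 = 3
  Position 0: "ass"
  Position 1: "sse"
  Position 2: "set"
Trigrams = "ass", "sse", "set"


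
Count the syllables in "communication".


Word: "communication"
Syllable breakdown: com-mu-ni-ca-tion
Counting: 5 parts
= 5 syllables


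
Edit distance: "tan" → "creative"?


Word 1: "tan" (length 3)
Word 2: "creative" (length 8)
One optimal edit sequence (insert/delete/substitute each cost 1):
  1. insert 'c'  (+1)
  2. insert 'r'  (+1)
  3. insert 'e'  (+1)
  4. insert 'a'  (+1)
  5. keep 't'
  6. insert 'i'  (+1)
  7. substitute 'a' -> 'v'  (+1)
  8. substitute 'n' -> 'e'  (+1)
Total edit operations: 7
Edit distance = 7


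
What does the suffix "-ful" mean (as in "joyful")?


Suffix: -ful
As in: joyful -> joy + -ful
Meaning = full of


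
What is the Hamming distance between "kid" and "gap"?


Comparing character by character (same length = 3):
  Pos 0: 'k' vs 'g' !=
  Pos 1: 'i' vs 'a' !=
  Pos 2: 'd' vs 'p' !=
Hamming distance = 3


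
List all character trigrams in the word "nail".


Word: "nail" (length 4)
Number of trigrams = 4 - 3 + 1 = 2
  Position 0: "nai"
  Position 1: "ail"
Trigrams = "nai", "ail"


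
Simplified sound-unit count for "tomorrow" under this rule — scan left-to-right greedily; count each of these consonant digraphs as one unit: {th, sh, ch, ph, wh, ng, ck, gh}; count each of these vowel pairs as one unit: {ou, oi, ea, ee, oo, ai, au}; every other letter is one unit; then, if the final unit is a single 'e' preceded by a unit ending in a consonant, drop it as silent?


Word: "tomorrow" (8 letters)
Left-to-right scan:
  [1] 't' (letter)
  [2] 'o' (letter)
  [3] 'm' (letter)
  [4] 'o' (letter)
  [5] 'r' (letter)
  [6] 'r' (letter)
  [7] 'o' (letter)
  [8] 'w' (letter)
Units from scan: 8
Sound units = 8 units


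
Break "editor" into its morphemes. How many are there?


Word: "editor"
Morphemes: edit / -or
Each morpheme carries meaning
= 2 morphemes


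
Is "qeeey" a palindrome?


Word: "qeeey"
Reversed: "yeeeq"
Forward == Backward? qeeey != yeeeq
Palindrome = No


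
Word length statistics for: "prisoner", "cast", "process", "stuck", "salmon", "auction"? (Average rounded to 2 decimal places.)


Lengths: "prisoner"=8, "cast"=4, "process"=7, "stuck"=5, "salmon"=6, "auction"=7
Sum = 37, Count = 6
Average = 37/6 = 6.17
= avg=6.17, min=4, max=8


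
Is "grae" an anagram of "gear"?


Word 1: "gear" → sorted: aegr
Word 2: "grae" → sorted: aegr
Same letters? aegr == aegr
Anagram = Yes


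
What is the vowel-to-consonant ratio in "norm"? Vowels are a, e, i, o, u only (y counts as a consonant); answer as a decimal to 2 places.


Word: "norm"
Vowels (a,e,i,o,u): 1
Consonants: 3
Ratio = 1/3
= 0.33


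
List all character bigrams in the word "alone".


Word: "alone" (length 5)
Number of bigrams = 5 - 2 + 1 = 4
  Position 0: "al"
  Position 1: "lo"
  Position 2: "on"
  Position 3: "ne"
Bigrams = "al", "lo", "on", "ne"


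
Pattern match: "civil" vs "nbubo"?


Pattern of "civil": [0, 1, 2, 1, 3]
Pattern of "nbubo": [0, 1, 2, 1, 3]
Patterns match
Same pattern = Yes


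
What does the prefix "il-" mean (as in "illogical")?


Prefix: il-
As in: illogical -> il- + logical
Meaning = not


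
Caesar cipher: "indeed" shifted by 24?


Word: "indeed"
Shift: 24
Each letter → (letter + shift) mod 26:
  'i' (8) + 24 = 6 → 'g'
  'n' (13) + 24 = 11 → 'l'
  'd' (3) + 24 = 1 → 'b'
  'e' (4) + 24 = 2 → 'c'
  'e' (4) + 24 = 2 → 'c'
  'd' (3) + 24 = 1 → 'b'
Result = "glbccb"


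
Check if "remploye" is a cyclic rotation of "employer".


Word: "employer", Candidate: "remploye"
Method: check if candidate is substring of word+word
"employeremployer" contains "remploye"? Yes
Is rotation = Yes


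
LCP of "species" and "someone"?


Word 1: "species"
Word 2: "someone"
Comparing from start:
  Pos 0: 's' == 's'
  Pos 1: 'p' != 'o' (stop)
LCP = "s" (length 1)


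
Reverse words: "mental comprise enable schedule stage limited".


Original: "mental comprise enable schedule stage limited"
Words (1..n): mental | comprise | enable | schedule | stage | limited
Reversed (n..1): limited | stage | schedule | enable | comprise | mental
Result = "limited stage schedule enable comprise mental"


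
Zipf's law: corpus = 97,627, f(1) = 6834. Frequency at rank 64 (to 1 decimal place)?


Zipf's law: f(r) = f(1) / r
f(1) = 6834
f(64) = 6834 / 64
= 106.8 occurrences


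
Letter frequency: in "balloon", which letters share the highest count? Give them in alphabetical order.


Word: "balloon"
Letter counts:
  'a': 1
  'b': 1
  'l': 2
  'n': 1
  'o': 2
Maximum count = 2
Most frequent = 'l', 'o' (2 times each)


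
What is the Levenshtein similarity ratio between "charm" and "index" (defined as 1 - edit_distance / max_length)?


Word 1: "charm" (length 5)
Word 2: "index" (length 5)
One optimal edit sequence:
  1. substitute 'c' -> 'i'  (+1)
  2. substitute 'h' -> 'n'  (+1)
  3. substitute 'a' -> 'd'  (+1)
  4. substitute 'r' -> 'e'  (+1)
  5. substitute 'm' -> 'x'  (+1)
Edit distance = 5
Max length = max(5, 5) = 5
Similarity = 1 - 5/5
= 0.0000


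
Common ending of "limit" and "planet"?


Word 1: "limit"
Word 2: "planet"
Comparing from end:
  Pos -1: 't' == 't'
  Pos -2: 'i' != 'e' (stop)
LCS = "t" (length 1)


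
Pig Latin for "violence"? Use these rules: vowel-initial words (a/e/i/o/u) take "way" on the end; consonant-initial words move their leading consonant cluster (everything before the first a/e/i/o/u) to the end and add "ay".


Word: "violence"
Starts with consonant(s) → move to end, add 'ay'
Consonant cluster: "v"
Pig Latin = "iolencevay"


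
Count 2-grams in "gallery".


Word: "gallery" (length 7)
Number of 2-grams = length - 2 + 1 = 7 - 2 + 1
= 6


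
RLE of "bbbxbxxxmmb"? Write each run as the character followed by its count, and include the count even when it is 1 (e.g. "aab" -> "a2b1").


String: "bbbxbxxxmmb"
Scanning for consecutive runs:
  'b' x 3
  'x' x 1
  'b' x 1
  'x' x 3
  'm' x 2
  'b' x 1
RLE = "b3x1b1x3m2b1"


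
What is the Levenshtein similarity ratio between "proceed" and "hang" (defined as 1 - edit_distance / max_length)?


Word 1: "proceed" (length 7)
Word 2: "hang" (length 4)
One optimal edit sequence:
  1. delete 'p'  (+1)
  2. delete 'r'  (+1)
  3. delete 'o'  (+1)
  4. substitute 'c' -> 'h'  (+1)
  5. substitute 'e' -> 'a'  (+1)
  6. substitute 'e' -> 'n'  (+1)
  7. substitute 'd' -> 'g'  (+1)
Edit distance = 7
Max length = max(7, 4) = 7
Similarity = 1 - 7/7
= 0.0000


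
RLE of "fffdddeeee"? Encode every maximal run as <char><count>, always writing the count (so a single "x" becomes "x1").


String: "fffdddeeee"
Scanning for consecutive runs:
  'f' x 3
  'd' x 3
  'e' x 4
RLE = "f3d3e4"


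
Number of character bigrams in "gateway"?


Word: "gateway" (length 7)
Number of 2-grams = length - 2 + 1 = 7 - 2 + 1
= 6


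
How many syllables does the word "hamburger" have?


Word: "hamburger"
Syllable breakdown: ham-bur-ger
Counting: 3 parts
= 3 syllables


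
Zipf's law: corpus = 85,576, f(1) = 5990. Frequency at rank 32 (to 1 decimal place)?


Zipf's law: f(r) = f(1) / r
f(1) = 5990
f(32) = 5990 / 32
= 187.2 occurrences


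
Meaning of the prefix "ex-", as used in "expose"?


Prefix: ex-
Example: expose = ex- + pose
Meaning = out / former


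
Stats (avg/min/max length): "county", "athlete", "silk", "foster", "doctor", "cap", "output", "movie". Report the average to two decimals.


Lengths: "county"=6, "athlete"=7, "silk"=4, "foster"=6, "doctor"=6, "cap"=3, "output"=6, "movie"=5
Sum = 43, Count = 8
Average = 43/8 = 5.38
= avg=5.38, min=3, max=7


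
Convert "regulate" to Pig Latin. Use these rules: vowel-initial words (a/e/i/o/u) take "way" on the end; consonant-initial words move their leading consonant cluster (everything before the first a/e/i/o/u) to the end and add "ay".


Word: "regulate"
Starts with consonant(s) → move to end, add 'ay'
Consonant cluster: "r"
Pig Latin = "egulateray"


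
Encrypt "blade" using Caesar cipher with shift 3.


Word: "blade"
Shift: 3
Each letter → (letter + shift) mod 26:
  'b' (1) + 3 = 4 → 'e'
  'l' (11) + 3 = 14 → 'o'
  'a' (0) + 3 = 3 → 'd'
  'd' (3) + 3 = 6 → 'g'
  'e' (4) + 3 = 7 → 'h'
Result = "eodgh"


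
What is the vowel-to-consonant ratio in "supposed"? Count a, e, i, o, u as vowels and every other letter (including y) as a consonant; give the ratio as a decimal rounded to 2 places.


Word: "supposed"
Vowels (a,e,i,o,u): 3
Consonants: 5
Ratio = 3/5
= 0.60


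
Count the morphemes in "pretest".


Word: "pretest"
Morphemes: pre- | test
Each morpheme carries meaning
= 2 morphemes


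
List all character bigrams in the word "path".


Word: "path" (length 4)
Number of bigrams = 4 - 2 + 1 = 3
  Position 0: "pa"
  Position 1: "at"
  Position 2: "th"
Bigrams = "pa", "at", "th"


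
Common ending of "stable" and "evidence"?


Word 1: "stable"
Word 2: "evidence"
Comparing from end:
  Pos -1: 'e' == 'e'
  Pos -2: 'l' != 'c' (stop)
LCS = "e" (length 1)


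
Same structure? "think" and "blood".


Pattern of "think": [0, 1, 2, 3, 4]
Pattern of "blood": [0, 1, 2, 2, 3]
Patterns do not match
Same pattern = No


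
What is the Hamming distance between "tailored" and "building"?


Comparing character by character (same length = 8):
  Pos 0: 't' vs 'b' !=
  Pos 1: 'a' vs 'u' !=
  Pos 2: 'i' vs 'i' =
  Pos 3: 'l' vs 'l' =
  Pos 4: 'o' vs 'd' !=
  Pos 5: 'r' vs 'i' !=
  Pos 6: 'e' vs 'n' !=
  Pos 7: 'd' vs 'g' !=
Hamming distance = 6


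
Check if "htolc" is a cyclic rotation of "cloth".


Word: "cloth", Candidate: "htolc"
Method: check if candidate is substring of word+word
"clothcloth" contains "htolc"? No
Is rotation = No


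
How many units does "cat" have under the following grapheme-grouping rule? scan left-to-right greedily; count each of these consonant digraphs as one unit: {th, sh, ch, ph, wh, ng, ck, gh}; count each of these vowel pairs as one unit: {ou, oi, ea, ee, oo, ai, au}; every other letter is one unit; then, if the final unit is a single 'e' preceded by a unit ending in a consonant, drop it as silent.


Word: "cat" (3 letters)
Left-to-right scan:
  [1] 'c' (letter)
  [2] 'a' (letter)
  [3] 't' (letter)
Units from scan: 3
Sound units = 3 units


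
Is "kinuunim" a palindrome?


Word: "kinuunim"
Reversed: "minuunik"
Forward == Backward? kinuunim != minuunik
Palindrome = No


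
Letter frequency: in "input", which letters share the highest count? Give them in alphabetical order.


Word: "input"
Letter counts:
  'i': 1
  'n': 1
  'p': 1
  't': 1
  'u': 1
Maximum count = 1
Most frequent = 'i', 'n', 'p', 't', 'u' (1 time each)


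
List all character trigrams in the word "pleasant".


Word: "pleasant" (length 8)
Number of trigrams = 8 - 3 + 1 = 6
  Position 0: "ple"
  Position 1: "lea"
  Position 2: "eas"
  Position 3: "asa"
  Position 4: "san"
  Position 5: "ant"
Trigrams = "ple", "lea", "eas", "asa", "san", "ant"


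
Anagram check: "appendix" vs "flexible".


Word 1: "appendix" → sorted: adeinppx
Word 2: "flexible" → sorted: beefillx
Same letters? adeinppx != beefillx
Anagram = No


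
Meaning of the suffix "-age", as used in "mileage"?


Suffix: -age
Example: mileage (mile + -age)
Meaning = result / collection


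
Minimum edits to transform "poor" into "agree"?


Word 1: "poor" (length 4)
Word 2: "agree" (length 5)
One optimal edit sequence (insert/delete/substitute each cost 1):
  1. insert 'a'  (+1)
  2. substitute 'p' -> 'g'  (+1)
  3. substitute 'o' -> 'r'  (+1)
  4. substitute 'o' -> 'e'  (+1)
  5. substitute 'r' -> 'e'  (+1)
Total edit operations: 5
Edit distance = 5


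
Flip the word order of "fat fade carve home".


Original: "fat fade carve home"
Words (1..n): fat | fade | carve | home
Reversed (n..1): home | carve | fade | fat
Result = "home carve fade fat"


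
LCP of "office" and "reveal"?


Word 1: "office"
Word 2: "reveal"
Comparing from start:
  Pos 0: 'o' != 'r' (stop)
LCP = "" (length 0)


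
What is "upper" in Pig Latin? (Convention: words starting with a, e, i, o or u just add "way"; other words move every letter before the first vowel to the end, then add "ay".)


Word: "upper"
Starts with vowel → add 'way'
Pig Latin = "upperway"


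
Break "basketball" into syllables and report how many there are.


Word: "basketball"
Syllable breakdown: bas / ket / ball
Counting: 3 parts
= 3 syllables


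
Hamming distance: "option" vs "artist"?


Comparing character by character (same length = 6):
  Pos 0: 'o' vs 'a' !=
  Pos 1: 'p' vs 'r' !=
  Pos 2: 't' vs 't' =
  Pos 3: 'i' vs 'i' =
  Pos 4: 'o' vs 's' !=
  Pos 5: 'n' vs 't' !=
Hamming distance = 4


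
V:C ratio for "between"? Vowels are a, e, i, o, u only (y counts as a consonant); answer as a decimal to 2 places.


Word: "between"
Vowels (a,e,i,o,u): 3
Consonants: 4
Ratio = 3/4
= 0.75


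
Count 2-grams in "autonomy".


Word: "autonomy" (length 8)
Number of 2-grams = length - 2 + 1 = 8 - 2 + 1
= 7


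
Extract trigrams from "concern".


Word: "concern" (length 7)
Number of trigrams = 7 - 3 + 1 = 5
  Position 0: "con"
  Position 1: "onc"
  Position 2: "nce"
  Position 3: "cer"
  Position 4: "ern"
Trigrams = "con", "onc", "nce", "cer", "ern"


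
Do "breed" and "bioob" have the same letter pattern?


Pattern of "breed": [0, 1, 2, 2, 3]
Pattern of "bioob": [0, 1, 2, 2, 0]
Patterns do not match
Same pattern = No


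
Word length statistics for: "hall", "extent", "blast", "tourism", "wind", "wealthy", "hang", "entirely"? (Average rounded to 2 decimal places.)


Lengths: "hall"=4, "extent"=6, "blast"=5, "tourism"=7, "wind"=4, "wealthy"=7, "hang"=4, "entirely"=8
Sum = 45, Count = 8
Average = 45/8 = 5.63
= avg=5.63, min=4, max=8


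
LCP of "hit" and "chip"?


Word 1: "hit"
Word 2: "chip"
Comparing from start:
  Pos 0: 'h' != 'c' (stop)
LCP = "" (length 0)


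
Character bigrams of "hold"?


Word: "hold" (length 4)
Number of bigrams = 4 - 2 + 1 = 3
  Position 0: "ho"
  Position 1: "ol"
  Position 2: "ld"
Bigrams = "ho", "ol", "ld"


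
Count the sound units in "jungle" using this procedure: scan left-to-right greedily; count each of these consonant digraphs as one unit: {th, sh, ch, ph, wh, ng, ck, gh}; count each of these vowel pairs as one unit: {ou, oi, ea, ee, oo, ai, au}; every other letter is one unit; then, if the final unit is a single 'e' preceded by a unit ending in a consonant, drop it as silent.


Word: "jungle" (6 letters)
Left-to-right scan:
  [1] 'j' (letter)
  [2] 'u' (letter)
  [3] 'ng' (digraph)
  [4] 'l' (letter)
  [5] 'e' (letter)
Units from scan: 5
Final unit is 'e' after a consonant -> drop as silent (-1)
Sound units = 4 units


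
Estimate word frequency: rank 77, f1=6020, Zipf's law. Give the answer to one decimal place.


Zipf's law: f(r) = f(1) / r
f(1) = 6020
f(77) = 6020 / 77
= 78.2 occurrences


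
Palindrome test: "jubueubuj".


Word: "jubueubuj"
Reversed: "jubueubuj"
Forward == Backward? jubueubuj == jubueubuj
Palindrome = Yes


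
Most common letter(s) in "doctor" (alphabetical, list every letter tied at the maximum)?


Word: "doctor"
Letter counts:
  'c': 1
  'd': 1
  'o': 2
  'r': 1
  't': 1
Maximum count = 2
Most frequent = 'o' (2 times each)


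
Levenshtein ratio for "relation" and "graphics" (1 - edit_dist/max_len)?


Word 1: "relation" (length 8)
Word 2: "graphics" (length 8)
One optimal edit sequence:
  1. substitute 'r' -> 'g'  (+1)
  2. substitute 'e' -> 'r'  (+1)
  3. substitute 'l' -> 'a'  (+1)
  4. substitute 'a' -> 'p'  (+1)
  5. substitute 't' -> 'h'  (+1)
  6. keep 'i'
  7. substitute 'o' -> 'c'  (+1)
  8. substitute 'n' -> 's'  (+1)
Edit distance = 7
Max length = max(8, 8) = 8
Similarity = 1 - 7/8
= 0.1250


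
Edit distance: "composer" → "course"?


Word 1: "composer" (length 8)
Word 2: "course" (length 6)
One optimal edit sequence (insert/delete/substitute each cost 1):
  1. keep 'c'
  2. keep 'o'
  3. delete 'm'  (+1)
  4. substitute 'p' -> 'u'  (+1)
  5. substitute 'o' -> 'r'  (+1)
  6. keep 's'
  7. keep 'e'
  8. delete 'r'  (+1)
Total edit operations: 4
Edit distance = 4


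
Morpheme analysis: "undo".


Word: "undo"
Morphemes: un- | do
Each morpheme carries meaning
= 2 morphemes


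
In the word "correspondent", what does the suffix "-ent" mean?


Suffix: -ent
As in: correspondent -> correspond + -ent
Meaning = one who / that which


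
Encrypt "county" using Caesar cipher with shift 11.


Word: "county"
Shift: 11
Each letter → (letter + shift) mod 26:
  'c' (2) + 11 = 13 → 'n'
  'o' (14) + 11 = 25 → 'z'
  'u' (20) + 11 = 5 → 'f'
  'n' (13) + 11 = 24 → 'y'
  't' (19) + 11 = 4 → 'e'
  'y' (24) + 11 = 9 → 'j'
Result = "nzfyej"


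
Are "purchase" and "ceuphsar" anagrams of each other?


Word 1: "purchase" → sorted: acehprsu
Word 2: "ceuphsar" → sorted: acehprsu
Same letters? acehprsu == acehprsu
Anagram = Yes


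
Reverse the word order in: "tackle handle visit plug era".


Original: "tackle handle visit plug era"
Words (1..n): tackle | handle | visit | plug | era
Reversed (n..1): era | plug | visit | handle | tackle
Result = "era plug visit handle tackle"


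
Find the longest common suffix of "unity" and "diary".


Word 1: "unity"
Word 2: "diary"
Comparing from end:
  Pos -1: 'y' == 'y'
  Pos -2: 't' != 'r' (stop)
LCS = "y" (length 1)


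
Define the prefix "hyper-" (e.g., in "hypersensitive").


Prefix: hyper-
Example: hypersensitive (hyper- + sensitive)
Meaning = over / excessive


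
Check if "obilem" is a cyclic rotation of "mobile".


Word: "mobile", Candidate: "obilem"
Method: check if candidate is substring of word+word
"mobilemobile" contains "obilem"? Yes
Is rotation = Yes


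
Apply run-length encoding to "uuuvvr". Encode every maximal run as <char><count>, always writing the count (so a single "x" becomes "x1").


String: "uuuvvr"
Scanning for consecutive runs:
  'u' x 3
  'v' x 2
  'r' x 1
RLE = "u3v2r1"


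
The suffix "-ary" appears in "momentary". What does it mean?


Suffix: -ary
Example: momentary (moment + -ary)
Meaning = relating to


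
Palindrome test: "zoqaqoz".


Word: "zoqaqoz"
Reversed: "zoqaqoz"
Forward == Backward? zoqaqoz == zoqaqoz
Palindrome = Yes


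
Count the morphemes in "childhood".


Word: "childhood"
Morphemes: child + -hood
Each morpheme carries meaning
= 2 morphemes


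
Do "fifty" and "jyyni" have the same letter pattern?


Pattern of "fifty": [0, 1, 0, 2, 3]
Pattern of "jyyni": [0, 1, 1, 2, 3]
Patterns do not match
Same pattern = No


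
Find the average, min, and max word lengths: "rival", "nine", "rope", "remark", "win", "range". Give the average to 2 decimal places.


Lengths: "rival"=5, "nine"=4, "rope"=4, "remark"=6, "win"=3, "range"=5
Sum = 27, Count = 6
Average = 27/6 = 4.50
= avg=4.50, min=3, max=6


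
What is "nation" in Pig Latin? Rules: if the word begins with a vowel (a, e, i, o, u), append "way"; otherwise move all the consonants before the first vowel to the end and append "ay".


Word: "nation"
Starts with consonant(s) → move to end, add 'ay'
Consonant cluster: "n"
Pig Latin = "ationnay"


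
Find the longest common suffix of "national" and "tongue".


Word 1: "national"
Word 2: "tongue"
Comparing from end:
  Pos -1: 'l' != 'e' (stop)
LCS = "" (length 0)


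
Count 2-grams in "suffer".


Word: "suffer" (length 6)
Number of 2-grams = length - 2 + 1 = 6 - 2 + 1
= 5


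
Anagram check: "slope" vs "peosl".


Word 1: "slope" → sorted: elops
Word 2: "peosl" → sorted: elops
Same letters? elops == elops
Anagram = Yes


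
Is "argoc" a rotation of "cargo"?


Word: "cargo", Candidate: "argoc"
Method: check if candidate is substring of word+word
"cargocargo" contains "argoc"? Yes
Is rotation = Yes


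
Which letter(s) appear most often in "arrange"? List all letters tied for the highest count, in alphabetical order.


Word: "arrange"
Letter counts:
  'a': 2
  'e': 1
  'g': 1
  'n': 1
  'r': 2
Maximum count = 2
Most frequent = 'a', 'r' (2 times each)


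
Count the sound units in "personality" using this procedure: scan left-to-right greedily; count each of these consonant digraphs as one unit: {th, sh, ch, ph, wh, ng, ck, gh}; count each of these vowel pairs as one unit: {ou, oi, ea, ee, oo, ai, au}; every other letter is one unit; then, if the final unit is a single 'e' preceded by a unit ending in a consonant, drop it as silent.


Word: "personality" (11 letters)
Left-to-right scan:
  (1) 'p' (letter)
  (2) 'e' (letter)
  (3) 'r' (letter)
  (4) 's' (letter)
  (5) 'o' (letter)
  (6) 'n' (letter)
  (7) 'a' (letter)
  (8) 'l' (letter)
  (9) 'i' (letter)
  (10) 't' (letter)
  (11) 'y' (letter)
Units from scan: 11
Sound units = 11 units


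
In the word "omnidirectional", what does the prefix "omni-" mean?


Prefix: omni-
Example: omnidirectional = omni- + directional
Meaning = all


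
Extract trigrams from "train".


Word: "train" (length 5)
Number of trigrams = 5 - 3 + 1 = 3
  Position 0: "tra"
  Position 1: "rai"
  Position 2: "ain"
Trigrams = "tra", "rai", "ain"


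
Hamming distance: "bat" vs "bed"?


Comparing character by character (same length = 3):
  Pos 0: 'b' vs 'b' =
  Pos 1: 'a' vs 'e' !=
  Pos 2: 't' vs 'd' !=
Hamming distance = 2


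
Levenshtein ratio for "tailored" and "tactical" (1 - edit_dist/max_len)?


Word 1: "tailored" (length 8)
Word 2: "tactical" (length 8)
One optimal edit sequence:
  1. keep 't'
  2. keep 'a'
  3. substitute 'i' -> 'c'  (+1)
  4. substitute 'l' -> 't'  (+1)
  5. substitute 'o' -> 'i'  (+1)
  6. substitute 'r' -> 'c'  (+1)
  7. substitute 'e' -> 'a'  (+1)
  8. substitute 'd' -> 'l'  (+1)
Edit distance = 6
Max length = max(8, 8) = 8
Similarity = 1 - 6/8
= 0.2500


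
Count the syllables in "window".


Word: "window"
Syllable breakdown: win-dow
Counting: 2 parts
= 2 syllables


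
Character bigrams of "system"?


Word: "system" (length 6)
Number of bigrams = 6 - 2 + 1 = 5
  Position 0: "sy"
  Position 1: "ys"
  Position 2: "st"
  Position 3: "te"
  Position 4: "em"
Bigrams = "sy", "ys", "st", "te", "em"


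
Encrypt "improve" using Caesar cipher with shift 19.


Word: "improve"
Shift: 19
Each letter → (letter + shift) mod 26:
  'i' (8) + 19 = 1 → 'b'
  'm' (12) + 19 = 5 → 'f'
  'p' (15) + 19 = 8 → 'i'
  'r' (17) + 19 = 10 → 'k'
  'o' (14) + 19 = 7 → 'h'
  'v' (21) + 19 = 14 → 'o'
  'e' (4) + 19 = 23 → 'x'
Result = "bfikhox"


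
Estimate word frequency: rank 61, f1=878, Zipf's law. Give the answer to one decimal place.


Zipf's law: f(r) = f(1) / r
f(1) = 878
f(61) = 878 / 61
= 14.4 occurrences


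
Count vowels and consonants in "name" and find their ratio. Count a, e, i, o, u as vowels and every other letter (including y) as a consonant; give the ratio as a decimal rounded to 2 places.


Word: "name"
Vowels (a,e,i,o,u): 2
Consonants: 2
Ratio = 2/2
= 1.00


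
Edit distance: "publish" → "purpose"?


Word 1: "publish" (length 7)
Word 2: "purpose" (length 7)
One optimal edit sequence (insert/delete/substitute each cost 1):
  1. keep 'p'
  2. keep 'u'
  3. substitute 'b' -> 'r'  (+1)
  4. substitute 'l' -> 'p'  (+1)
  5. substitute 'i' -> 'o'  (+1)
  6. keep 's'
  7. substitute 'h' -> 'e'  (+1)
Total edit operations: 4
Edit distance = 4


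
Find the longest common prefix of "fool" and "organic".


Word 1: "fool"
Word 2: "organic"
Comparing from start:
  Pos 0: 'f' != 'o' (stop)
LCP = "" (length 0)


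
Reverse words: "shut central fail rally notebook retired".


Original: "shut central fail rally notebook retired"
Words (1..n): shut | central | fail | rally | notebook | retired
Reversed (n..1): retired | notebook | rally | fail | central | shut
Result = "retired notebook rally fail central shut"


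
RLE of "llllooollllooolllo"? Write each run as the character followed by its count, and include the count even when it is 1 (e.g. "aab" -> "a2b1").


String: "llllooollllooolllo"
Scanning for consecutive runs:
  'l' x 4
  'o' x 3
  'l' x 4
  'o' x 3
  'l' x 3
  'o' x 1
RLE = "l4o3l4o3l3o1"


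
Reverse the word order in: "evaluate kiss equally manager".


Original: "evaluate kiss equally manager"
Words (1..n): evaluate | kiss | equally | manager
Reversed (n..1): manager | equally | kiss | evaluate
Result = "manager equally kiss evaluate"


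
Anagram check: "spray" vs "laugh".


Word 1: "spray" → sorted: aprsy
Word 2: "laugh" → sorted: aghlu
Same letters? aprsy != aghlu
Anagram = No


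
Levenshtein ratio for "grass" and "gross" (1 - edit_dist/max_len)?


Word 1: "grass" (length 5)
Word 2: "gross" (length 5)
One optimal edit sequence:
  1. keep 'g'
  2. keep 'r'
  3. substitute 'a' -> 'o'  (+1)
  4. keep 's'
  5. keep 's'
Edit distance = 1
Max length = max(5, 5) = 5
Similarity = 1 - 1/5
= 0.8000


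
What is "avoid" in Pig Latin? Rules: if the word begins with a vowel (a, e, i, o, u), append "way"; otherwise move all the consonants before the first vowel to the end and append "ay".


Word: "avoid"
Starts with vowel → add 'way'
Pig Latin = "avoidway"


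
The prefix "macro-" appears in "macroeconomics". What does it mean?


Prefix: macro-
As in: macroeconomics -> macro- + economics
Meaning = large


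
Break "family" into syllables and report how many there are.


Word: "family"
Syllable breakdown: fam-i-ly
Counting: 3 parts
= 3 syllables


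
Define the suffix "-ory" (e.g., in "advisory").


Suffix: -ory
As in: advisory -> advise + -ory, with a spelling change
Meaning = relating to / place for


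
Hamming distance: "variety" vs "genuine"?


Comparing character by character (same length = 7):
  Pos 0: 'v' vs 'g' !=
  Pos 1: 'a' vs 'e' !=
  Pos 2: 'r' vs 'n' !=
  Pos 3: 'i' vs 'u' !=
  Pos 4: 'e' vs 'i' !=
  Pos 5: 't' vs 'n' !=
  Pos 6: 'y' vs 'e' !=
Hamming distance = 7


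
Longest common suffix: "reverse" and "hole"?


Word 1: "reverse"
Word 2: "hole"
Comparing from end:
  Pos -1: 'e' == 'e'
  Pos -2: 's' != 'l' (stop)
LCS = "e" (length 1)


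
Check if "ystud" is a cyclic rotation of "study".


Word: "study", Candidate: "ystud"
Method: check if candidate is substring of word+word
"studystudy" contains "ystud"? Yes
Is rotation = Yes


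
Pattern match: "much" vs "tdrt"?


Pattern of "much": [0, 1, 2, 3]
Pattern of "tdrt": [0, 1, 2, 0]
Patterns do not match
Same pattern = No


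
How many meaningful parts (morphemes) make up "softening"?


Word: "softening"
Morphemes: soft + -en + -ing
Each morpheme carries meaning
= 3 morphemes


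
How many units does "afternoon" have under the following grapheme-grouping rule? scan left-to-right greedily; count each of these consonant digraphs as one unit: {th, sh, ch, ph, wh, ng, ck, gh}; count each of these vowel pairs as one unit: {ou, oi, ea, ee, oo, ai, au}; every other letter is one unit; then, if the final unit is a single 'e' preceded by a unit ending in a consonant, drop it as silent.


Word: "afternoon" (9 letters)
Left-to-right scan:
  (1) 'a' (letter)
  (2) 'f' (letter)
  (3) 't' (letter)
  (4) 'e' (letter)
  (5) 'r' (letter)
  (6) 'n' (letter)
  (7) 'oo' (vowel-pair)
  (8) 'n' (letter)
Units from scan: 8
Sound units = 8 units


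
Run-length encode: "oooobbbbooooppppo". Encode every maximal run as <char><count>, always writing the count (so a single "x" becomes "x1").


String: "oooobbbbooooppppo"
Scanning for consecutive runs:
  'o' x 4
  'b' x 4
  'o' x 4
  'p' x 4
  'o' x 1
RLE = "o4b4o4p4o1"


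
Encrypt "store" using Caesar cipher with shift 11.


Word: "store"
Shift: 11
Each letter → (letter + shift) mod 26:
  's' (18) + 11 = 3 → 'd'
  't' (19) + 11 = 4 → 'e'
  'o' (14) + 11 = 25 → 'z'
  'r' (17) + 11 = 2 → 'c'
  'e' (4) + 11 = 15 → 'p'
Result = "dezcp"


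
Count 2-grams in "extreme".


Word: "extreme" (length 7)
Number of 2-grams = length - 2 + 1 = 7 - 2 + 1
= 6


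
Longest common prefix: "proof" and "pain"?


Word 1: "proof"
Word 2: "pain"
Comparing from start:
  Pos 0: 'p' == 'p'
  Pos 1: 'r' != 'a' (stop)
LCP = "p" (length 1)


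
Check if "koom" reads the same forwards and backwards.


Word: "koom"
Reversed: "mook"
Forward == Backward? koom != mook
Palindrome = No


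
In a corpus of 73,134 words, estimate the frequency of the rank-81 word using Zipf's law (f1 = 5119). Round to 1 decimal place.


Zipf's law: f(r) = f(1) / r
f(1) = 5119
f(81) = 5119 / 81
= 63.2 occurrences


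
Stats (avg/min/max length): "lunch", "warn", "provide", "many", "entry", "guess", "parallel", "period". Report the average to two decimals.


Lengths: "lunch"=5, "warn"=4, "provide"=7, "many"=4, "entry"=5, "guess"=5, "parallel"=8, "period"=6
Sum = 44, Count = 8
Average = 44/8 = 5.50
= avg=5.50, min=4, max=8


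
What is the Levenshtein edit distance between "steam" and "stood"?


Word 1: "steam" (length 5)
Word 2: "stood" (length 5)
One optimal edit sequence (insert/delete/substitute each cost 1):
  1. keep 's'
  2. keep 't'
  3. substitute 'e' -> 'o'  (+1)
  4. substitute 'a' -> 'o'  (+1)
  5. substitute 'm' -> 'd'  (+1)
Total edit operations: 3
Edit distance = 3


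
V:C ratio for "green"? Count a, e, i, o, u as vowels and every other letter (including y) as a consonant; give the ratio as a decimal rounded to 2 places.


Word: "green"
Vowels (a,e,i,o,u): 2
Consonants: 3
Ratio = 2/3
= 0.67


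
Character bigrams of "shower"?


Word: "shower" (length 6)
Number of bigrams = 6 - 2 + 1 = 5
  Position 0: "sh"
  Position 1: "ho"
  Position 2: "ow"
  Position 3: "we"
  Position 4: "er"
Bigrams = "sh", "ho", "ow", "we", "er"


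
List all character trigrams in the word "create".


Word: "create" (length 6)
Number of trigrams = 6 - 3 + 1 = 4
  Position 0: "cre"
  Position 1: "rea"
  Position 2: "eat"
  Position 3: "ate"
Trigrams = "cre", "rea", "eat", "ate"


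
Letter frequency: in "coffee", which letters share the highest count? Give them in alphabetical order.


Word: "coffee"
Letter counts:
  'c': 1
  'e': 2
  'f': 2
  'o': 1
Maximum count = 2
Most frequent = 'e', 'f' (2 times each)


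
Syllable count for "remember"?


Word: "remember"
Syllable breakdown: re-mem-ber
Counting: 3 parts
= 3 syllables


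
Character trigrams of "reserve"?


Word: "reserve" (length 7)
Number of trigrams = 7 - 3 + 1 = 5
  Position 0: "res"
  Position 1: "ese"
  Position 2: "ser"
  Position 3: "erv"
  Position 4: "rve"
Trigrams = "res", "ese", "ser", "erv", "rve"


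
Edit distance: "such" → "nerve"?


Word 1: "such" (length 4)
Word 2: "nerve" (length 5)
One optimal edit sequence (insert/delete/substitute each cost 1):
  1. insert 'n'  (+1)
  2. substitute 's' -> 'e'  (+1)
  3. substitute 'u' -> 'r'  (+1)
  4. substitute 'c' -> 'v'  (+1)
  5. substitute 'h' -> 'e'  (+1)
Total edit operations: 5
Edit distance = 5


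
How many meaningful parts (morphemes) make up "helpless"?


Word: "helpless"
Morphemes: help | -less
Each morpheme carries meaning
= 2 morphemes


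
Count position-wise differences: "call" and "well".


Comparing character by character (same length = 4):
  Pos 0: 'c' vs 'w' !=
  Pos 1: 'a' vs 'e' !=
  Pos 2: 'l' vs 'l' =
  Pos 3: 'l' vs 'l' =
Hamming distance = 2


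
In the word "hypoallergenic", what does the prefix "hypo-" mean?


Prefix: hypo-
Example: hypoallergenic (hypo- + allergenic)
Meaning = under / below normal


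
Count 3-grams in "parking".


Word: "parking" (length 7)
Number of 3-grams = length - 3 + 1 = 7 - 3 + 1
= 5


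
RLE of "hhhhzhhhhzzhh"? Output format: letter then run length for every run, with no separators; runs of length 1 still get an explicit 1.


String: "hhhhzhhhhzzhh"
Scanning for consecutive runs:
  'h' x 4
  'z' x 1
  'h' x 4
  'z' x 2
  'h' x 2
RLE = "h4z1h4z2h2"


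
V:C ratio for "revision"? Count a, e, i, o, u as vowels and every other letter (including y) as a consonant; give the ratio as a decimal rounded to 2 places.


Word: "revision"
Vowels (a,e,i,o,u): 4
Consonants: 4
Ratio = 4/4
= 1.00


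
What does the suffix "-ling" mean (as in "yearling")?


Suffix: -ling
Example: yearling = year + -ling
Meaning = small / young


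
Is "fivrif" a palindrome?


Word: "fivrif"
Reversed: "firvif"
Forward == Backward? fivrif != firvif
Palindrome = No


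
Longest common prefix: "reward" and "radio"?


Word 1: "reward"
Word 2: "radio"
Comparing from start:
  Pos 0: 'r' == 'r'
  Pos 1: 'e' != 'a' (stop)
LCP = "r" (length 1)


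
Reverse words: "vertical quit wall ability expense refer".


Original: "vertical quit wall ability expense refer"
Words (1..n): vertical | quit | wall | ability | expense | refer
Reversed (n..1): refer | expense | ability | wall | quit | vertical
Result = "refer expense ability wall quit vertical"


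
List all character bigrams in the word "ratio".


Word: "ratio" (length 5)
Number of bigrams = 5 - 2 + 1 = 4
  Position 0: "ra"
  Position 1: "at"
  Position 2: "ti"
  Position 3: "io"
Bigrams = "ra", "at", "ti", "io"


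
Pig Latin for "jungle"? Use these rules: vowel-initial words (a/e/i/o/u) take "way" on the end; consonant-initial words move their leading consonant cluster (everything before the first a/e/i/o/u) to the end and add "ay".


Word: "jungle"
Starts with consonant(s) → move to end, add 'ay'
Consonant cluster: "j"
Pig Latin = "unglejay"


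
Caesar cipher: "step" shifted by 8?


Word: "step"
Shift: 8
Each letter → (letter + shift) mod 26:
  's' (18) + 8 = 0 → 'a'
  't' (19) + 8 = 1 → 'b'
  'e' (4) + 8 = 12 → 'm'
  'p' (15) + 8 = 23 → 'x'
Result = "abmx"


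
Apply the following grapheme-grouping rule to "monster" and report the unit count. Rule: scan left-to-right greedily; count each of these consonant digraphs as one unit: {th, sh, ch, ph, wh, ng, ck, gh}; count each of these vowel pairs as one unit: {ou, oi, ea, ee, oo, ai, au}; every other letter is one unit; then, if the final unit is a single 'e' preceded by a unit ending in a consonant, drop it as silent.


Word: "monster" (7 letters)
Left-to-right scan:
  [1] 'm' (letter)
  [2] 'o' (letter)
  [3] 'n' (letter)
  [4] 's' (letter)
  [5] 't' (letter)
  [6] 'e' (letter)
  [7] 'r' (letter)
Units from scan: 7
Sound units = 7 units
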